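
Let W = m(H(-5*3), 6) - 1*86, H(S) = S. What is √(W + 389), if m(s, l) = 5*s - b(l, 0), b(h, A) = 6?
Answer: √222 ≈ 14.900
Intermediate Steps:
m(s, l) = -6 + 5*s (m(s, l) = 5*s - 1*6 = 5*s - 6 = -6 + 5*s)
W = -167 (W = (-6 + 5*(-5*3)) - 1*86 = (-6 + 5*(-15)) - 86 = (-6 - 75) - 86 = -81 - 86 = -167)
√(W + 389) = √(-167 + 389) = √222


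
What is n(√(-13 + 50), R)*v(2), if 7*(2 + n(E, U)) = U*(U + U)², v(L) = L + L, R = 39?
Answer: 949048/7 ≈ 1.3558e+5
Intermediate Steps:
v(L) = 2*L
n(E, U) = -2 + 4*U³/7 (n(E, U) = -2 + (U*(U + U)²)/7 = -2 + (U*(2*U)²)/7 = -2 + (U*(4*U²))/7 = -2 + (4*U³)/7 = -2 + 4*U³/7)
n(√(-13 + 50), R)*v(2) = (-2 + (4/7)*39³)*(2*2) = (-2 + (4/7)*59319)*4 = (-2 + 237276/7)*4 = (237262/7)*4 = 949048/7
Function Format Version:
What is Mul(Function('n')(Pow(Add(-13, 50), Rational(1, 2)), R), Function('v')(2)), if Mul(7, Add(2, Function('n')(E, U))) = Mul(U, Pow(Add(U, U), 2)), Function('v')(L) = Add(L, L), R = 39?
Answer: Rational(949048, 7) ≈ 1.3558e+5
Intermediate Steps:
Function('v')(L) = Mul(2, L)
Function('n')(E, U) = Add(-2, Mul(Rational(4, 7), Pow(U, 3))) (Function('n')(E, U) = Add(-2, Mul(Rational(1, 7), Mul(U, Pow(Add(U, U), 2)))) = Add(-2, Mul(Rational(1, 7), Mul(U, Pow(Mul(2, U), 2)))) = Add(-2, Mul(Rational(1, 7), Mul(U, Mul(4, Pow(U, 2))))) = Add(-2, Mul(Rational(1, 7), Mul(4, Pow(U, 3)))) = Add(-2, Mul(Rational(4, 7), Pow(U, 3))))
Mul(Function('n')(Pow(Add(-13, 50), Rational(1, 2)), R), Function('v')(2)) = Mul(Add(-2, Mul(Rational(4, 7), Pow(39, 3))), Mul(2, 2)) = Mul(Add(-2, Mul(Rational(4, 7), 59319)), 4) = Mul(Add(-2, Rational(237276, 7)), 4) = Mul(Rational(237262, 7), 4) = Rational(949048, 7)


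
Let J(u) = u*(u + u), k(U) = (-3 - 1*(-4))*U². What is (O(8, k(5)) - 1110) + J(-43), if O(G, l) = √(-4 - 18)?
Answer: 2588 + I*√22 ≈ 2588.0 + 4.6904*I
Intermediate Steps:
k(U) = U² (k(U) = (-3 + 4)*U² = 1*U² = U²)
J(u) = 2*u² (J(u) = u*(2*u) = 2*u²)
O(G, l) = I*√22 (O(G, l) = √(-22) = I*√22)
(O(8, k(5)) - 1110) + J(-43) = (I*√22 - 1110) + 2*(-43)² = (-1110 + I*√22) + 2*1849 = (-1110 + I*√22) + 3698 = 2588 + I*√22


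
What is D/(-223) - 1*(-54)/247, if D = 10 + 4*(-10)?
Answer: 19452/55081 ≈ 0.35315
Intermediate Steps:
D = -30 (D = 10 - 40 = -30)
D/(-223) - 1*(-54)/247 = -30/(-223) - 1*(-54)/247 = -30*(-1/223) + 54*(1/247) = 30/223 + 54/247 = 19452/55081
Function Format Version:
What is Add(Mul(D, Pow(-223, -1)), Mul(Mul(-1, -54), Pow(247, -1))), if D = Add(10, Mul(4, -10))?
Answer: Rational(19452, 55081) ≈ 0.35315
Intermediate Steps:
D = -30 (D = Add(10, -40) = -30)
Add(Mul(D, Pow(-223, -1)), Mul(Mul(-1, -54), Pow(247, -1))) = Add(Mul(-30, Pow(-223, -1)), Mul(Mul(-1, -54), Pow(247, -1))) = Add(Mul(-30, Rational(-1, 223)), Mul(54, Rational(1, 247))) = Add(Rational(30, 223), Rational(54, 247)) = Rational(19452, 55081)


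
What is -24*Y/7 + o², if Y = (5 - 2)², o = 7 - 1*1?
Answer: 36/7 ≈ 5.1429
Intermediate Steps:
o = 6 (o = 7 - 1 = 6)
Y = 9 (Y = 3² = 9)
-24*Y/7 + o² = -216/7 + 6² = -216/7 + 36 = 36/7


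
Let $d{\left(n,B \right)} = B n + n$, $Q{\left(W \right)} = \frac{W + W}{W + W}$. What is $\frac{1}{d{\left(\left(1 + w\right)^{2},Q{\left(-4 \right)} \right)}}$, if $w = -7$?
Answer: $\frac{1}{72} \approx 0.013889$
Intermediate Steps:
$Q{\left(W \right)} = 1$ ($Q{\left(W \right)} = \frac{2 W}{2 W} = 2 W \frac{1}{2 W} = 1$)
$d{\left(n,B \right)} = n + B n$
$\frac{1}{d{\left(\left(1 + w\right)^{2},Q{\left(-4 \right)} \right)}} = \frac{1}{\left(1 - 7\right)^{2} \left(1 + 1\right)} = \frac{1}{\left(-6\right)^{2} \cdot 2} = \frac{1}{36 \cdot 2} = \frac{1}{72}$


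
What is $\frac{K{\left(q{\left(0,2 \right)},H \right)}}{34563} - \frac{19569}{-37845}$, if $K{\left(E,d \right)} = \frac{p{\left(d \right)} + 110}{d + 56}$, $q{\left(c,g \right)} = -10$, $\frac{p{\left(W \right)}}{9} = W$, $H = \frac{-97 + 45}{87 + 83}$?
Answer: $\frac{177902726651}{344013661305} \approx 0.51714$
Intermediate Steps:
$H = - \frac{26}{85}$ ($H = - \frac{52}{170} = \left(-52\right) \frac{1}{170} = - \frac{26}{85} \approx -0.30588$)
$p{\left(W \right)} = 9 W$
$K{\left(E,d \right)} = \frac{110 + 9 d}{56 + d}$ ($K{\left(E,d \right)} = \frac{9 d + 110}{d + 56} = \frac{110 + 9 d}{56 + d}$)
$\frac{K{\left(q{\left(0,2 \right)},H \right)}}{34563} - \frac{19569}{-37845} = \frac{\frac{1}{56 - \frac{26}{85}} \left(110 + 9 \left(- \frac{26}{85}\right)\right)}{34563} - \frac{19569}{-37845} = \frac{110 - \frac{234}{85}}{\frac{4734}{85}} \cdot \frac{1}{34563} - - \frac{6523}{12615} = \frac{85}{4734} \cdot \frac{9116}{85} \cdot \frac{1}{34563} + \frac{6523}{12615} = \frac{4558}{2367} \cdot \frac{1}{34563} + \frac{6523}{12615} = \frac{4558}{81810621} + \frac{6523}{12615} = \frac{177902726651}{344013661305}$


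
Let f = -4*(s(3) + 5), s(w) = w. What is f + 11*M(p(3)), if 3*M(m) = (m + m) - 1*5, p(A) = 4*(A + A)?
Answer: 377/3 ≈ 125.67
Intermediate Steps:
p(A) = 8*A (p(A) = 4*(2*A) = 8*A)
M(m) = -5/3 + 2*m/3 (M(m) = ((m + m) - 1*5)/3 = (2*m - 5)/3 = (-5 + 2*m)/3 = -5/3 + 2*m/3)
f = -32 (f = -4*(3 + 5) = -4*8 = -32)
f + 11*M(p(3)) = -32 + 11*(-5/3 + 2*(8*3)/3) = -32 + 11*(-5/3 + (⅔)*24) = -32 + 11*(-5/3 + 16) = -32 + 11*(43/3) = -32 + 473/3 = 377/3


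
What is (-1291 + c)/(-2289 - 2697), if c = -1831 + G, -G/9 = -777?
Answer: -3871/4986 ≈ -0.77637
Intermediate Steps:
G = 6993 (G = -9*(-777) = 6993)
c = 5162 (c = -1831 + 6993 = 5162)
(-1291 + c)/(-2289 - 2697) = (-1291 + 5162)/(-2289 - 2697) = 3871/(-4986) = 3871*(-1/4986) = -3871/4986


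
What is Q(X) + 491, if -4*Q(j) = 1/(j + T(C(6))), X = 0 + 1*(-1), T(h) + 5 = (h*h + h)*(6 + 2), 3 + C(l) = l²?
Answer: 17617079/35880 ≈ 491.00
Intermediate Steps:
C(l) = -3 + l²
T(h) = -5 + 8*h + 8*h² (T(h) = -5 + (h*h + h)*(6 + 2) = -5 + (h² + h)*8 = -5 + (h + h²)*8 = -5 + (8*h + 8*h²) = -5 + 8*h + 8*h²)
X = -1 (X = 0 - 1 = -1)
Q(j) = -1/(4*(8971 + j)) (Q(j) = -1/(4*(j + (-5 + 8*(-3 + 6²) + 8*(-3 + 6²)²))) = -1/(4*(j + (-5 + 8*(-3 + 36) + 8*(-3 + 36)²))) = -1/(4*(j + (-5 + 8*33 + 8*33²))) = -1/(4*(j + (-5 + 264 + 8*1089))) = -1/(4*(j + (-5 + 264 + 8712))) = -1/(4*(j + 8971)) = -1/(4*(8971 + j)))
Q(X) + 491 = -1/(35884 + 4*(-1)) + 491 = -1/(35884 - 4) + 491 = -1/35880 + 491 = 17617079/35880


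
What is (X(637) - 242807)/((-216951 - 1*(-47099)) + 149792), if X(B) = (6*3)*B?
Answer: 231341/20060 ≈ 11.532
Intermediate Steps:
X(B) = 18*B
(X(637) - 242807)/((-216951 - 1*(-47099)) + 149792) = (18*637 - 242807)/((-216951 - 1*(-47099)) + 149792) = (11466 - 242807)/((-216951 + 47099) + 149792) = -231341/(-169852 + 149792) = -231341/(-20060) = -231341*(-1/20060) = 231341/20060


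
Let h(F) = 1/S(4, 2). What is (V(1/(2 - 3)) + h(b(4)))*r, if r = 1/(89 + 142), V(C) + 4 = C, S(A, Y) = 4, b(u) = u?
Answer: -19/924 ≈ -0.020563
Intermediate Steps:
V(C) = -4 + C
r = 1/231 ≈ 0.0043290
h(F) = ¼ (h(F) = 1/4 = ¼)
(V(1/(2 - 3)) + h(b(4)))*r = ((-4 + 1/(2 - 3)) + ¼)*(1/231) = ((-4 + 1/(-1)) + ¼)*(1/231) = ((-4 - 1) + ¼)*(1/231) = (-5 + ¼)*(1/231) = -19/4*1/231 = -19/924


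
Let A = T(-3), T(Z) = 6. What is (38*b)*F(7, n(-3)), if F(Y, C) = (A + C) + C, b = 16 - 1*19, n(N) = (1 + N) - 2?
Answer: 228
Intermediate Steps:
n(N) = -1 + N
b = -3 (b = 16 - 19 = -3)
A = 6
F(Y, C) = 6 + 2*C (F(Y, C) = (6 + C) + C = 6 + 2*C)
(38*b)*F(7, n(-3)) = (38*(-3))*(6 + 2*(-1 - 3)) = -114*(6 + 2*(-4)) = -114*(6 - 8) = -114*(-2) = 228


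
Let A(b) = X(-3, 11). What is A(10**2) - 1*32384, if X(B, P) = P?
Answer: -32373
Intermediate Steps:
A(b) = 11
A(10**2) - 1*32384 = 11 - 1*32384 = 11 - 32384 = -32373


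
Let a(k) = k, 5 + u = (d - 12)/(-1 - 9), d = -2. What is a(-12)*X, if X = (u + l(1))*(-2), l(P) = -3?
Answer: -792/5 ≈ -158.40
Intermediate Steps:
u = -18/5 (u = -5 + (-2 - 12)/(-1 - 9) = -5 - 14/(-10) = -5 - 14*(-⅒) = -5 + 7/5 = -18/5 ≈ -3.6000)
X = 66/5 (X = (-18/5 - 3)*(-2) = -33/5*(-2) = 66/5 ≈ 13.200)
a(-12)*X = -12*66/5 = -792/5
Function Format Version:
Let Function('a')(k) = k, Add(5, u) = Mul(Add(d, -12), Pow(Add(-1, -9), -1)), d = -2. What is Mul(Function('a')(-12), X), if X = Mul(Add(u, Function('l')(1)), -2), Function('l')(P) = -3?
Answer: Rational(-792, 5) ≈ -158.40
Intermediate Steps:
u = Rational(-18, 5) (u = Add(-5, Mul(Add(-2, -12), Pow(Add(-1, -9), -1))) = Add(-5, Mul(-14, Pow(-10, -1))) = Add(-5, Mul(-14, Rational(-1, 10))) = Add(-5, Rational(7, 5)) = Rational(-18, 5) ≈ -3.6000)
X = Rational(66, 5) (X = Mul(Add(Rational(-18, 5), -3), -2) = Mul(Rational(-33, 5), -2) = Rational(66, 5) ≈ 13.200)
Mul(Function('a')(-12), X) = Mul(-12, Rational(66, 5)) = Rational(-792, 5)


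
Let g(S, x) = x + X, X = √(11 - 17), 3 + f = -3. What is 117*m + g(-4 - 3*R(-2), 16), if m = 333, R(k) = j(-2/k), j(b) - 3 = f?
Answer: 38977 + I*√6 ≈ 38977.0 + 2.4495*I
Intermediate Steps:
f = -6 (f = -3 - 3 = -6)
j(b) = -3 (j(b) = 3 - 6 = -3)
R(k) = -3
X = I*√6 (X = √(-6) = I*√6 ≈ 2.4495*I)
g(S, x) = x + I*√6
117*m + g(-4 - 3*R(-2), 16) = 117*333 + (16 + I*√6) = 38961 + (16 + I*√6) = 38977 + I*√6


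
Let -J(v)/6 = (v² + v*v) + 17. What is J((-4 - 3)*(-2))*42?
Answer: -103068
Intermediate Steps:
J(v) = -102 - 12*v² (J(v) = -6*((v² + v*v) + 17) = -6*((v² + v²) + 17) = -6*(2*v² + 17) = -6*(17 + 2*v²) = -102 - 12*v²)
J((-4 - 3)*(-2))*42 = (-102 - 12*4*(-4 - 3)²)*42 = (-102 - 12*(-7*(-2))²)*42 = (-102 - 12*14²)*42 = (-102 - 12*196)*42 = (-102 - 2352)*42 = -2454*42 = -103068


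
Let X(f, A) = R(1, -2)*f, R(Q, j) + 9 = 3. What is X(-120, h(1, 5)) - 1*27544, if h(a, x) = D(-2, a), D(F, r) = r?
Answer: -26824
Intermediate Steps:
h(a, x) = a
R(Q, j) = -6 (R(Q, j) = -9 + 3 = -6)
X(f, A) = -6*f
X(-120, h(1, 5)) - 1*27544 = -6*(-120) - 1*27544 = 720 - 27544 = -26824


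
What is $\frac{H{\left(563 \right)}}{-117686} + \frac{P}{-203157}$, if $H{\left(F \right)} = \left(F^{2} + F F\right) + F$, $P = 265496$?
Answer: $- \frac{160148481913}{23908734702} \approx -6.6983$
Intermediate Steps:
$H{\left(F \right)} = F + 2 F^{2}$ ($H{\left(F \right)} = \left(F^{2} + F^{2}\right) + F = 2 F^{2} + F = F + 2 F^{2}$)
$\frac{H{\left(563 \right)}}{-117686} + \frac{P}{-203157} = \frac{563 \left(1 + 2 \cdot 563\right)}{-117686} + \frac{265496}{-203157} = 563 \left(1 + 1126\right) \left(- \frac{1}{117686}\right) + 265496 \left(- \frac{1}{203157}\right) = 563 \cdot 1127 \left(- \frac{1}{117686}\right) - \frac{265496}{203157} = 634501 \left(- \frac{1}{117686}\right) - \frac{265496}{203157} = - \frac{634501}{117686} - \frac{265496}{203157} = - \frac{160148481913}{23908734702}$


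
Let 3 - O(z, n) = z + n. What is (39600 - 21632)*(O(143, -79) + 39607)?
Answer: 710562528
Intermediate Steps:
O(z, n) = 3 - n - z (O(z, n) = 3 - (z + n) = 3 - (n + z) = 3 + (-n - z) = 3 - n - z)
(39600 - 21632)*(O(143, -79) + 39607) = (39600 - 21632)*((3 - 1*(-79) - 1*143) + 39607) = 17968*((3 + 79 - 143) + 39607) = 17968*(-61 + 39607) = 17968*39546 = 710562528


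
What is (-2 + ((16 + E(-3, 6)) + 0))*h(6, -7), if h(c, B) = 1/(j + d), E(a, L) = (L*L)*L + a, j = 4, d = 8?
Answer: 227/12 ≈ 18.917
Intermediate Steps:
E(a, L) = a + L³ (E(a, L) = L²*L + a = L³ + a = a + L³)
h(c, B) = 1/12 (h(c, B) = 1/(4 + 8) = 1/12)
(-2 + ((16 + E(-3, 6)) + 0))*h(6, -7) = (-2 + ((16 + (-3 + 6³)) + 0))*(1/12) = (-2 + ((16 + (-3 + 216)) + 0))*(1/12) = (-2 + ((16 + 213) + 0))*(1/12) = (-2 + (229 + 0))*(1/12) = (-2 + 229)*(1/12) = 227*(1/12) = 227/12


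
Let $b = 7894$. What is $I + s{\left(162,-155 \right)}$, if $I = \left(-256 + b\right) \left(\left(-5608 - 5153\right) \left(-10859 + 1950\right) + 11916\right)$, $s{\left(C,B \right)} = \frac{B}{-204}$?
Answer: $\frac{149398208083235}{204} \approx 7.3234 \cdot 10^{11}$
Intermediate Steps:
$s{\left(C,B \right)} = - \frac{B}{204}$ ($s{\left(C,B \right)} = B \left(- \frac{1}{204}\right) = - \frac{B}{204}$)
$I = 732344157270$ ($I = \left(-256 + 7894\right) \left(\left(-5608 - 5153\right) \left(-10859 + 1950\right) + 11916\right) = 7638 \left(\left(-10761\right) \left(-8909\right) + 11916\right) = 7638 \left(95869749 + 11916\right) = 7638 \cdot 95881665 = 732344157270$)
$I + s{\left(162,-155 \right)} = 732344157270 - - \frac{155}{204} = 732344157270 + \frac{155}{204} = \frac{149398208083235}{204}$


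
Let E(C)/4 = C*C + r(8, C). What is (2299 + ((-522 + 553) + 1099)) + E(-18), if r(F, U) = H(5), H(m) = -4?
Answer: 4709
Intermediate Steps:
r(F, U) = -4
E(C) = -16 + 4*C² (E(C) = 4*(C*C - 4) = 4*(C² - 4) = 4*(-4 + C²) = -16 + 4*C²)
(2299 + ((-522 + 553) + 1099)) + E(-18) = (2299 + ((-522 + 553) + 1099)) + (-16 + 4*(-18)²) = (2299 + (31 + 1099)) + (-16 + 4*324) = (2299 + 1130) + (-16 + 1296) = 3429 + 1280 = 4709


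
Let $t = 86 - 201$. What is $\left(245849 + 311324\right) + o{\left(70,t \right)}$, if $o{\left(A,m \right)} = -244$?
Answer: $556929$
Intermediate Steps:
$t = -115$ ($t = 86 - 201 = -115$)
$\left(245849 + 311324\right) + o{\left(70,t \right)} = \left(245849 + 311324\right) - 244 = 557173 - 244 = 556929$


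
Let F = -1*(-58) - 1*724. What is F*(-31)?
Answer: 20646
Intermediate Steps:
F = -666 (F = 58 - 724 = -666)
F*(-31) = -666*(-31) = 20646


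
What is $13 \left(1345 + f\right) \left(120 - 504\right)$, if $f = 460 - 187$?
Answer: $-8077056$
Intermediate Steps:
$f = 273$ ($f = 460 - 187 = 273$)
$13 \left(1345 + f\right) \left(120 - 504\right) = 13 \left(1345 + 273\right) \left(120 - 504\right) = 13 \cdot 1618 \left(-384\right) = 13 \left(-621312\right) = -8077056$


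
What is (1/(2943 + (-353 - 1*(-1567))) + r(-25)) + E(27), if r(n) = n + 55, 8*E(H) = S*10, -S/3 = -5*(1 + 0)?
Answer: 810619/16628 ≈ 48.750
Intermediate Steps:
S = 15 (S = -(-15)*(1 + 0) = -(-15) = -3*(-5) = 15)
E(H) = 75/4 (E(H) = (15*10)/8 = (⅛)*150 = 75/4)
r(n) = 55 + n
(1/(2943 + (-353 - 1*(-1567))) + r(-25)) + E(27) = (1/(2943 + (-353 - 1*(-1567))) + (55 - 25)) + 75/4 = (1/(2943 + (-353 + 1567)) + 30) + 75/4 = (1/(2943 + 1214) + 30) + 75/4 = (1/4157 + 30) + 75/4 = 124711/4157 + 75/4 = 810619/16628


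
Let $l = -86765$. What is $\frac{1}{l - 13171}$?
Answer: $- \frac{1}{99936} \approx -1.0006 \cdot 10^{-5}$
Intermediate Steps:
$\frac{1}{l - 13171} = \frac{1}{-86765 - 13171} = \frac{1}{-99936} = - \frac{1}{99936}$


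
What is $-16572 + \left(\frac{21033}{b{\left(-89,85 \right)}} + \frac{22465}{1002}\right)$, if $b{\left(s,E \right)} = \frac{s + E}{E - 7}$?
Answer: $- \frac{213773233}{501} \approx -4.2669 \cdot 10^{5}$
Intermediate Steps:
$b{\left(s,E \right)} = \frac{E + s}{-7 + E}$
$-16572 + \left(\frac{21033}{b{\left(-89,85 \right)}} + \frac{22465}{1002}\right) = -16572 + \left(\frac{21033}{\frac{1}{-7 + 85} \left(85 - 89\right)} + \frac{22465}{1002}\right) = -16572 + \left(\frac{21033}{\frac{1}{78} \left(-4\right)} + 22465 \cdot \frac{1}{1002}\right) = -16572 + \left(\frac{21033}{\frac{1}{78} \left(-4\right)} + \frac{22465}{1002}\right) = -16572 + \left(\frac{21033}{- \frac{2}{39}} + \frac{22465}{1002}\right) = -16572 + \left(21033 \left(- \frac{39}{2}\right) + \frac{22465}{1002}\right) = -16572 + \left(- \frac{820287}{2} + \frac{22465}{1002}\right) = -16572 - \frac{205470661}{501} = - \frac{213773233}{501}$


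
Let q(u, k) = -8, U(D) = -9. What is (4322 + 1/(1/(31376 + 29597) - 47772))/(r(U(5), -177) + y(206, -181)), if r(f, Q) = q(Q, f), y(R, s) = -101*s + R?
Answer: 12589130852937/53825671022245 ≈ 0.23389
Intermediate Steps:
y(R, s) = R - 101*s
r(f, Q) = -8
(4322 + 1/(1/(31376 + 29597) - 47772))/(r(U(5), -177) + y(206, -181)) = (4322 + 1/(1/(31376 + 29597) - 47772))/(-8 + (206 - 101*(-181))) = (4322 + 1/(1/60973 - 47772))/(-8 + (206 + 18281)) = (4322 + 1/(1/60973 - 47772))/(-8 + 18487) = (4322 + 1/(-2912802155/60973))/18479 = (4322 - 60973/2912802155)*(1/18479) = (12589130852937/2912802155)*(1/18479) = 12589130852937/53825671022245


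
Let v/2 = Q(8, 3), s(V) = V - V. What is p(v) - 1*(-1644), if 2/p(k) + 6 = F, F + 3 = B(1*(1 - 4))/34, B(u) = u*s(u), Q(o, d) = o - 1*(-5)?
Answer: 14794/9 ≈ 1643.8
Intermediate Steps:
s(V) = 0
Q(o, d) = 5 + o (Q(o, d) = o + 5 = 5 + o)
v = 26 (v = 2*(5 + 8) = 2*13 = 26)
B(u) = 0 (B(u) = u*0 = 0)
F = -3 (F = -3 + 0/34 = -3 + 0*(1/34) = -3 + 0 = -3)
p(k) = -2/9 (p(k) = 2/(-6 - 3) = 2/(-9) = 2*(-1/9) = -2/9)
p(v) - 1*(-1644) = -2/9 - 1*(-1644) = -2/9 + 1644 = 14794/9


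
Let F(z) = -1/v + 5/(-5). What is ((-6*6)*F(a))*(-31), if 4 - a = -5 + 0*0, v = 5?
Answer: -6696/5 ≈ -1339.2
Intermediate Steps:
a = 9 (a = 4 - (-5 + 0*0) = 4 - (-5 + 0) = 4 - 1*(-5) = 4 + 5 = 9)
F(z) = -6/5 (F(z) = -1/5 + 5/(-5) = -1*1/5 + 5*(-1/5) = -1/5 - 1 = -6/5)
((-6*6)*F(a))*(-31) = (-6*6*(-6/5))*(-31) = -36*(-6/5)*(-31) = (216/5)*(-31) = -6696/5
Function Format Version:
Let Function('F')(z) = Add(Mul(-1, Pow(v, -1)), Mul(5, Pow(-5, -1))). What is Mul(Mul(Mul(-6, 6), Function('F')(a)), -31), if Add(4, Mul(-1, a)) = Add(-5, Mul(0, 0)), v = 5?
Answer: Rational(-6696, 5) ≈ -1339.2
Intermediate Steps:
a = 9 (a = Add(4, Mul(-1, Add(-5, Mul(0, 0)))) = Add(4, Mul(-1, Add(-5, 0))) = Add(4, Mul(-1, -5)) = Add(4, 5) = 9)
Function('F')(z) = Rational(-6, 5) (Function('F')(z) = Add(Mul(-1, Pow(5, -1)), Mul(5, Pow(-5, -1))) = Add(Mul(-1, Rational(1, 5)), Mul(5, Rational(-1, 5))) = Add(Rational(-1, 5), -1) = Rational(-6, 5))
Mul(Mul(Mul(-6, 6), Function('F')(a)), -31) = Mul(Mul(Mul(-6, 6), Rational(-6, 5)), -31) = Mul(Mul(-36, Rational(-6, 5)), -31) = Mul(Rational(216, 5), -31) = Rational(-6696, 5)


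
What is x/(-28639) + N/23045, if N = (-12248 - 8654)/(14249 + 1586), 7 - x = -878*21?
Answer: -6731503283253/10450874430425 ≈ -0.64411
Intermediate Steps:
x = 18445 (x = 7 - (-878)*21 = 7 - 1*(-18438) = 7 + 18438 = 18445)
N = -20902/15835 ≈ -1.3200
x/(-28639) + N/23045 = 18445/(-28639) - 20902/15835/23045 = 18445*(-1/28639) - 20902/15835*1/23045 = -18445/28639 - 20902/364917575 = -6731503283253/10450874430425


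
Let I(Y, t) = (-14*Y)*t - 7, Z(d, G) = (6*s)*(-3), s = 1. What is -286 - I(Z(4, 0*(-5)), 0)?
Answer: -279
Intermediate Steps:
Z(d, G) = -18 (Z(d, G) = (6*1)*(-3) = 6*(-3) = -18)
I(Y, t) = -7 - 14*Y*t (I(Y, t) = -14*Y*t - 7 = -7 - 14*Y*t)
-286 - I(Z(4, 0*(-5)), 0) = -286 - (-7 - 14*(-18)*0) = -286 - (-7 + 0) = -286 - 1*(-7) = -286 + 7 = -279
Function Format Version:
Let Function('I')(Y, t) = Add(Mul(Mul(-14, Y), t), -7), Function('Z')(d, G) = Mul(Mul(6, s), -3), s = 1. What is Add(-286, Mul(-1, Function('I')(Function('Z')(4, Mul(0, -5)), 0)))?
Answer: -279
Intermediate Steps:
Function('Z')(d, G) = -18 (Function('Z')(d, G) = Mul(Mul(6, 1), -3) = Mul(6, -3) = -18)
Function('I')(Y, t) = Add(-7, Mul(-14, Y, t)) (Function('I')(Y, t) = Add(Mul(-14, Y, t), -7) = Add(-7, Mul(-14, Y, t)))
Add(-286, Mul(-1, Function('I')(Function('Z')(4, Mul(0, -5)), 0))) = Add(-286, Mul(-1, Add(-7, Mul(-14, -18, 0)))) = Add(-286, Mul(-1, Add(-7, 0))) = Add(-286, Mul(-1, -7)) = Add(-286, 7) = -279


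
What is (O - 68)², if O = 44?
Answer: 576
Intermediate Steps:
(O - 68)² = (44 - 68)² = (-24)² = 576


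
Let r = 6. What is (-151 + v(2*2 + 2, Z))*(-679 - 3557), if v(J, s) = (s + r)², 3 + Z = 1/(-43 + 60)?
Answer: 173400660/289 ≈ 6.0000e+5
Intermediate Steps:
Z = -50/17 (Z = -3 + 1/(-43 + 60) = -3 + 1/17 = -50/17 ≈ -2.9412)
v(J, s) = (6 + s)² (v(J, s) = (s + 6)² = (6 + s)²)
(-151 + v(2*2 + 2, Z))*(-679 - 3557) = (-151 + (6 - 50/17)²)*(-679 - 3557) = (-151 + (52/17)²)*(-4236) = (-151 + 2704/289)*(-4236) = -40935/289*(-4236) = 173400660/289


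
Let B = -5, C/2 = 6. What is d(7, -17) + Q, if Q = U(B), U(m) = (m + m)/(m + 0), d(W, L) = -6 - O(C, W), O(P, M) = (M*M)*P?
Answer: -592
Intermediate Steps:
C = 12 (C = 2*6 = 12)
O(P, M) = P*M² (O(P, M) = M²*P = P*M²)
d(W, L) = -6 - 12*W²
U(m) = 2 (U(m) = (2*m)/m = 2)
Q = 2
d(7, -17) + Q = (-6 - 12*7²) + 2 = (-6 - 12*49) + 2 = (-6 - 588) + 2 = -594 + 2 = -592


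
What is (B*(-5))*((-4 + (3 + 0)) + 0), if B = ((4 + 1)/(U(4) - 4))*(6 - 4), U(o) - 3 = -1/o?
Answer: -40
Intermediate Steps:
U(o) = 3 - 1/o
B = -8 (B = ((4 + 1)/((3 - 1/4) - 4))*(6 - 4) = (5/((3 - 1*¼) - 4))*2 = (5/((3 - ¼) - 4))*2 = (5/(11/4 - 4))*2 = (5/(-5/4))*2 = (5*(-⅘))*2 = -4*2 = -8)
(B*(-5))*((-4 + (3 + 0)) + 0) = (-8*(-5))*((-4 + (3 + 0)) + 0) = 40*((-4 + 3) + 0) = 40*(-1 + 0) = 40*(-1) = -40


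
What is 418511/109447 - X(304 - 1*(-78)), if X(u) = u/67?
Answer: -13768517/7332949 ≈ -1.8776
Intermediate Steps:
X(u) = u/67 (X(u) = u*(1/67) = u/67)
418511/109447 - X(304 - 1*(-78)) = 418511/109447 - (304 - 1*(-78))/67 = 418511*(1/109447) - (304 + 78)/67 = 418511/109447 - 382/67 = -13768517/7332949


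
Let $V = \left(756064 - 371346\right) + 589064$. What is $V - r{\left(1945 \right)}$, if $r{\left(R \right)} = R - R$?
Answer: $973782$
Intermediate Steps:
$r{\left(R \right)} = 0$
$V = 973782$ ($V = 384718 + 589064 = 973782$)
$V - r{\left(1945 \right)} = 973782 - 0 = 973782 + 0 = 973782$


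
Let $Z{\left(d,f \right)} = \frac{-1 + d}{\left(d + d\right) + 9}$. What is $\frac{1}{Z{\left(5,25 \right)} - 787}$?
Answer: $- \frac{19}{14949} \approx -0.001271$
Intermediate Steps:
$Z{\left(d,f \right)} = \frac{-1 + d}{9 + 2 d}$ ($Z{\left(d,f \right)} = \frac{-1 + d}{2 d + 9} = \frac{-1 + d}{9 + 2 d}$)
$\frac{1}{Z{\left(5,25 \right)} - 787} = \frac{1}{\frac{-1 + 5}{9 + 2 \cdot 5} - 787} = \frac{1}{\frac{1}{9 + 10} \cdot 4 - 787} = \frac{1}{\frac{1}{19} \cdot 4 - 787} = \frac{1}{\frac{4}{19} - 787} = \frac{1}{- \frac{14949}{19}} = - \frac{19}{14949}$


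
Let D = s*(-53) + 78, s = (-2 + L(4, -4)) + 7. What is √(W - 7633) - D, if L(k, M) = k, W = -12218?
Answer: 399 + I*√19851 ≈ 399.0 + 140.89*I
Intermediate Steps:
s = 9 (s = (-2 + 4) + 7 = 2 + 7 = 9)
D = -399 (D = 9*(-53) + 78 = -477 + 78 = -399)
√(W - 7633) - D = √(-12218 - 7633) - 1*(-399) = √(-19851) + 399 = I*√19851 + 399 = 399 + I*√19851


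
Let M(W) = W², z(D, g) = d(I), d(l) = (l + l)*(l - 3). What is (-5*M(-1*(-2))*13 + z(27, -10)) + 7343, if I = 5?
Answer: 7103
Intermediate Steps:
d(l) = 2*l*(-3 + l) (d(l) = (2*l)*(-3 + l) = 2*l*(-3 + l))
z(D, g) = 20 (z(D, g) = 2*5*(-3 + 5) = 2*5*2 = 20)
(-5*M(-1*(-2))*13 + z(27, -10)) + 7343 = (-5*(-1*(-2))²*13 + 20) + 7343 = (-5*2²*13 + 20) + 7343 = (-5*4*13 + 20) + 7343 = (-20*13 + 20) + 7343 = (-260 + 20) + 7343 = -240 + 7343 = 7103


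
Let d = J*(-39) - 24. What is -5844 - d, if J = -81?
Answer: -8979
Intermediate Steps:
d = 3135 (d = -81*(-39) - 24 = 3159 - 24 = 3135)
-5844 - d = -5844 - 1*3135 = -5844 - 3135 = -8979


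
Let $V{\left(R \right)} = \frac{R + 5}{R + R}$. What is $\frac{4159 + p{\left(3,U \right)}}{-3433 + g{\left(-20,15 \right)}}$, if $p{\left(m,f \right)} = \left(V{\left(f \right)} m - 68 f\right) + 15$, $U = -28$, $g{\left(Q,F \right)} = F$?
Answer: $- \frac{340437}{191408} \approx -1.7786$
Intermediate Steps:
$V{\left(R \right)} = \frac{5 + R}{2 R}$
$p{\left(m,f \right)} = 15 - 68 f + \frac{m \left(5 + f\right)}{2 f}$ ($p{\left(m,f \right)} = \left(\frac{5 + f}{2 f} m - 68 f\right) + 15 = \left(\frac{m \left(5 + f\right)}{2 f} - 68 f\right) + 15 = \left(- 68 f + \frac{m \left(5 + f\right)}{2 f}\right) + 15 = 15 - 68 f + \frac{m \left(5 + f\right)}{2 f}$)
$\frac{4159 + p{\left(3,U \right)}}{-3433 + g{\left(-20,15 \right)}} = \frac{4159 + \frac{- 28 \left(15 - -1904\right) + \frac{1}{2} \cdot 3 \left(5 - 28\right)}{-28}}{-3433 + 15} = \frac{4159 - \frac{- 28 \left(15 + 1904\right) + \frac{1}{2} \cdot 3 \left(-23\right)}{28}}{-3418} = \left(4159 - \frac{\left(-28\right) 1919 - \frac{69}{2}}{28}\right) \left(- \frac{1}{3418}\right) = \left(4159 - \frac{-53732 - \frac{69}{2}}{28}\right) \left(- \frac{1}{3418}\right) = \left(4159 - - \frac{107533}{56}\right) \left(- \frac{1}{3418}\right) = \left(4159 + \frac{107533}{56}\right) \left(- \frac{1}{3418}\right) = \frac{340437}{56} \left(- \frac{1}{3418}\right) = - \frac{340437}{191408}$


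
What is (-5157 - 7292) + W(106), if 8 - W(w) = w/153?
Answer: -1903579/153 ≈ -12442.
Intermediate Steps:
W(w) = 8 - w/153
(-5157 - 7292) + W(106) = (-5157 - 7292) + (8 - 1/153*106) = -12449 + (8 - 106/153) = -12449 + 1118/153 = -1903579/153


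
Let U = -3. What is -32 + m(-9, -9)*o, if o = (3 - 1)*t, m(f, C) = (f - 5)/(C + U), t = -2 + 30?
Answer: 100/3 ≈ 33.333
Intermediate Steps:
t = 28
m(f, C) = (-5 + f)/(-3 + C) (m(f, C) = (f - 5)/(C - 3) = (-5 + f)/(-3 + C))
o = 56 (o = (3 - 1)*28 = 2*28 = 56)
-32 + m(-9, -9)*o = -32 + ((-5 - 9)/(-3 - 9))*56 = -32 + (-14/(-12))*56 = -32 - 1/12*(-14)*56 = -32 + (7/6)*56 = -32 + 196/3 = 100/3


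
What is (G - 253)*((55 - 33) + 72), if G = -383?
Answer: -59784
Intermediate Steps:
(G - 253)*((55 - 33) + 72) = (-383 - 253)*((55 - 33) + 72) = -636*(22 + 72) = -636*94 = -59784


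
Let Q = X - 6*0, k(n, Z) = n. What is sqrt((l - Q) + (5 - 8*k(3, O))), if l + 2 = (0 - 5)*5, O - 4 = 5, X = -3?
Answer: I*sqrt(43) ≈ 6.5574*I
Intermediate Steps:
O = 9 (O = 4 + 5 = 9)
l = -27 (l = -2 + (0 - 5)*5 = -2 - 5*5 = -2 - 25 = -27)
Q = -3 (Q = -3 - 6*0 = -3 + 0 = -3)
sqrt((l - Q) + (5 - 8*k(3, O))) = sqrt((-27 - 1*(-3)) + (5 - 8*3)) = sqrt((-27 + 3) + (5 - 24)) = sqrt(-24 - 19) = sqrt(-43) = I*sqrt(43)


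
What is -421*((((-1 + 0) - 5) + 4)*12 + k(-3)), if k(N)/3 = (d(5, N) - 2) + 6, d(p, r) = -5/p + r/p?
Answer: 35364/5 ≈ 7072.8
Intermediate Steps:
k(N) = 9 + 3*N/5 (k(N) = 3*(((-5 + N)/5 - 2) + 6) = 3*(((-1 + N/5) - 2) + 6) = 3*((-3 + N/5) + 6) = 3*(3 + N/5) = 9 + 3*N/5)
-421*((((-1 + 0) - 5) + 4)*12 + k(-3)) = -421*((((-1 + 0) - 5) + 4)*12 + (9 + (⅗)*(-3))) = -421*(((-1 - 5) + 4)*12 + (9 - 9/5)) = -421*((-6 + 4)*12 + 36/5) = -421*(-2*12 + 36/5) = -421*(-24 + 36/5) = -421*(-84/5) = 35364/5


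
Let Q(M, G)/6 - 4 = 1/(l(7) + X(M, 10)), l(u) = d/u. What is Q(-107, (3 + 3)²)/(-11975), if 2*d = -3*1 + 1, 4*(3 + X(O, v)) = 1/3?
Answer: -5664/3077575 ≈ -0.0018404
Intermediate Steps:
X(O, v) = -35/12 (X(O, v) = -3 + (¼)/3 = -3 + (¼)*(⅓) = -3 + 1/12 = -35/12)
d = -1 (d = (-3*1 + 1)/2 = (-3 + 1)/2 = (½)*(-2) = -1)
l(u) = -1/u
Q(M, G) = 5664/257 (Q(M, G) = 24 + 6/(-1/7 - 35/12) = 24 + 6/(-1*⅐ - 35/12) = 24 + 6/(-⅐ - 35/12) = 24 + 6/(-257/84) = 24 + 6*(-84/257) = 24 - 504/257 = 5664/257)
Q(-107, (3 + 3)²)/(-11975) = (5664/257)/(-11975) = (5664/257)*(-1/11975) = -5664/3077575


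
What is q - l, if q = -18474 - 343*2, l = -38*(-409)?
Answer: -34702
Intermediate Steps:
l = 15542
q = -19160 (q = -18474 - 1*686 = -18474 - 686 = -19160)
q - l = -19160 - 1*15542 = -19160 - 15542 = -34702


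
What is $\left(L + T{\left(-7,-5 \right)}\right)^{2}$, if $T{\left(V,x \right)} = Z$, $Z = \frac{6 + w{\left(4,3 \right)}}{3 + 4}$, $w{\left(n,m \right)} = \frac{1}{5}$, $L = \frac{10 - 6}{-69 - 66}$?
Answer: $\frac{654481}{893025} \approx 0.73288$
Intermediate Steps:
$L = - \frac{4}{135}$ ($L = \frac{10 - 6}{-135} = 4 \left(- \frac{1}{135}\right) = - \frac{4}{135} \approx -0.02963$)
$w{\left(n,m \right)} = \frac{1}{5}$
$Z = \frac{31}{35}$ ($Z = \frac{6 + \frac{1}{5}}{3 + 4} = \frac{31}{5 \cdot 7} = \frac{31}{5} \cdot \frac{1}{7} = \frac{31}{35} \approx 0.88571$)
$T{\left(V,x \right)} = \frac{31}{35}$
$\left(L + T{\left(-7,-5 \right)}\right)^{2} = \left(- \frac{4}{135} + \frac{31}{35}\right)^{2} = \left(\frac{809}{945}\right)^{2} = \frac{654481}{893025}$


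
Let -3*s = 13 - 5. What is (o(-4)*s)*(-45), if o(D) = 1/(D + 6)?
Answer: 60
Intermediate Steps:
o(D) = 1/(6 + D)
s = -8/3 (s = -(13 - 5)/3 = -1/3*8 = -8/3 ≈ -2.6667)
(o(-4)*s)*(-45) = (-8/3/(6 - 4))*(-45) = (-8/3/2)*(-45) = ((1/2)*(-8/3))*(-45) = -4/3*(-45) = 60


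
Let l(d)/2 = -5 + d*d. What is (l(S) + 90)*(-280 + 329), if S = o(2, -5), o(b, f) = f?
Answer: 6370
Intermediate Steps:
S = -5
l(d) = -10 + 2*d**2 (l(d) = 2*(-5 + d*d) = 2*(-5 + d**2) = -10 + 2*d**2)
(l(S) + 90)*(-280 + 329) = ((-10 + 2*(-5)**2) + 90)*(-280 + 329) = ((-10 + 2*25) + 90)*49 = ((-10 + 50) + 90)*49 = (40 + 90)*49 = 130*49 = 6370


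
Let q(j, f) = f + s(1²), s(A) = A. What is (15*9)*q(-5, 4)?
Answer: 675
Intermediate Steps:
q(j, f) = 1 + f (q(j, f) = f + 1² = f + 1 = 1 + f)
(15*9)*q(-5, 4) = (15*9)*(1 + 4) = 135*5 = 675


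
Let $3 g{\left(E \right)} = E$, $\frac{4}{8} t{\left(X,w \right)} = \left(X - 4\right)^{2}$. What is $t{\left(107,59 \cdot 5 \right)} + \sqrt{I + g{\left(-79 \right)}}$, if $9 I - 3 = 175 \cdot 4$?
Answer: $21218 + \frac{\sqrt{466}}{3} \approx 21225.0$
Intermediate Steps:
$I = \frac{703}{9}$ ($I = \frac{1}{3} + \frac{175 \cdot 4}{9} = \frac{1}{3} + \frac{1}{9} \cdot 700 = \frac{1}{3} + \frac{700}{9} = \frac{703}{9} \approx 78.111$)
$t{\left(X,w \right)} = 2 \left(-4 + X\right)^{2}$ ($t{\left(X,w \right)} = 2 \left(X - 4\right)^{2} = 2 \left(-4 + X\right)^{2}$)
$g{\left(E \right)} = \frac{E}{3}$
$t{\left(107,59 \cdot 5 \right)} + \sqrt{I + g{\left(-79 \right)}} = 2 \left(-4 + 107\right)^{2} + \sqrt{\frac{703}{9} + \frac{1}{3} \left(-79\right)} = 2 \cdot 103^{2} + \sqrt{\frac{703}{9} - \frac{79}{3}} = 2 \cdot 10609 + \sqrt{\frac{466}{9}} = 21218 + \frac{\sqrt{466}}{3}$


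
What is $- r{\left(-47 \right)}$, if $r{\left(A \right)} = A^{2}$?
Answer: $-2209$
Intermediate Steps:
$- r{\left(-47 \right)} = - \left(-47\right)^{2} = \left(-1\right) 2209 = -2209$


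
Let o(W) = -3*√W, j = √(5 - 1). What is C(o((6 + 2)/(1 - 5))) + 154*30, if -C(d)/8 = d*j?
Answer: 4620 + 48*I*√2 ≈ 4620.0 + 67.882*I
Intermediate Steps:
j = 2 (j = √4 = 2)
C(d) = -16*d (C(d) = -8*d*2 = -16*d)
C(o((6 + 2)/(1 - 5))) + 154*30 = -(-48)*√((6 + 2)/(1 - 5)) + 154*30 = -(-48)*√(8/(-4)) + 4620 = -(-48)*√(8*(-¼)) + 4620 = -(-48)*√(-2) + 4620 = -(-48)*I*√2 + 4620 = 48*I*√2 + 4620 = 4620 + 48*I*√2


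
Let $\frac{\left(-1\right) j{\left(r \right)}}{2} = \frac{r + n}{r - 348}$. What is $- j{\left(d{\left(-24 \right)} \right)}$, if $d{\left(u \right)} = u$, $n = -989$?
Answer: $\frac{1013}{186} \approx 5.4462$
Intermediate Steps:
$j{\left(r \right)} = - \frac{2 \left(-989 + r\right)}{-348 + r}$ ($j{\left(r \right)} = - 2 \frac{r - 989}{r - 348} = - 2 \frac{-989 + r}{-348 + r} = - \frac{2 \left(-989 + r\right)}{-348 + r}$)
$- j{\left(d{\left(-24 \right)} \right)} = - \frac{2 \left(989 - -24\right)}{-348 - 24} = - \frac{2 \left(989 + 24\right)}{-372} = - \frac{2 \left(-1\right) 1013}{372} = \left(-1\right) \left(- \frac{1013}{186}\right) = \frac{1013}{186}$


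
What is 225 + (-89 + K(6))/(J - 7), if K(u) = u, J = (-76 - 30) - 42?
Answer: 34958/155 ≈ 225.54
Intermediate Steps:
J = -148 (J = -106 - 42 = -148)
225 + (-89 + K(6))/(J - 7) = 225 + (-89 + 6)/(-148 - 7) = 225 - 83/(-155) = 225 - 83*(-1/155) = 225 + 83/155 = 34958/155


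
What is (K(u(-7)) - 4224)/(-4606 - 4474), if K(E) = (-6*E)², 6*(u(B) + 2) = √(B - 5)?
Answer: 1023/2270 + 6*I*√3/1135 ≈ 0.45066 + 0.0091562*I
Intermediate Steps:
u(B) = -2 + √(-5 + B)/6 (u(B) = -2 + √(B - 5)/6 = -2 + √(-5 + B)/6)
K(E) = 36*E²
(K(u(-7)) - 4224)/(-4606 - 4474) = (36*(-2 + √(-5 - 7)/6)² - 4224)/(-4606 - 4474) = (36*(-2 + √(-12)/6)² - 4224)/(-9080) = (36*(-2 + (2*I*√3)/6)² - 4224)*(-1/9080) = (36*(-2 + I*√3/3)² - 4224)*(-1/9080) = (-4224 + 36*(-2 + I*√3/3)²)*(-1/9080) = 528/1135 - 9*(-2 + I*√3/3)²/2270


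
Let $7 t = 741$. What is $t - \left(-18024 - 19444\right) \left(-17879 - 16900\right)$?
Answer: $- \frac{9121696263}{7} \approx -1.3031 \cdot 10^{9}$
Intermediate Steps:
$t = \frac{741}{7}$ ($t = \frac{1}{7} \cdot 741 = \frac{741}{7} \approx 105.86$)
$t - \left(-18024 - 19444\right) \left(-17879 - 16900\right) = \frac{741}{7} - \left(-18024 - 19444\right) \left(-17879 - 16900\right) = \frac{741}{7} - \left(-37468\right) \left(-34779\right) = \frac{741}{7} - 1303099572 = - \frac{9121696263}{7}$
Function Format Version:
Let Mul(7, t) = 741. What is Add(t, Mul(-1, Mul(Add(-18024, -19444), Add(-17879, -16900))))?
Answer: Rational(-9121696263, 7) ≈ -1.3031e+9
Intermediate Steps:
t = Rational(741, 7) (t = Mul(Rational(1, 7), 741) = Rational(741, 7) ≈ 105.86)
Add(t, Mul(-1, Mul(Add(-18024, -19444), Add(-17879, -16900)))) = Add(Rational(741, 7), Mul(-1, Mul(Add(-18024, -19444), Add(-17879, -16900)))) = Add(Rational(741, 7), Mul(-1, Mul(-37468, -34779))) = Add(Rational(741, 7), Mul(-1, 1303099572)) = Add(Rational(741, 7), -1303099572) = Rational(-9121696263, 7)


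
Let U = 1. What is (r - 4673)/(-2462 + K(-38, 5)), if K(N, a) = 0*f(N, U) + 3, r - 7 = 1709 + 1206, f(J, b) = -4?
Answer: 1751/2459 ≈ 0.71208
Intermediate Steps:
r = 2922 (r = 7 + (1709 + 1206) = 7 + 2915 = 2922)
K(N, a) = 3 (K(N, a) = 0*(-4) + 3 = 0 + 3 = 3)
(r - 4673)/(-2462 + K(-38, 5)) = (2922 - 4673)/(-2462 + 3) = -1751/(-2459) = -1751*(-1/2459) = 1751/2459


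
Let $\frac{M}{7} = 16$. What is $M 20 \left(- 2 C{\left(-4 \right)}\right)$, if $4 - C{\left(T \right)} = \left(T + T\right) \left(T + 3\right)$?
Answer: $17920$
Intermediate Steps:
$M = 112$ ($M = 7 \cdot 16 = 112$)
$C{\left(T \right)} = 4 - 2 T \left(3 + T\right)$ ($C{\left(T \right)} = 4 - \left(T + T\right) \left(T + 3\right) = 4 - 2 T \left(3 + T\right)$)
$M 20 \left(- 2 C{\left(-4 \right)}\right) = 112 \cdot 20 \left(- 2 \left(4 - -24 - 2 \left(-4\right)^{2}\right)\right) = 2240 \left(- 2 \left(4 + 24 - 32\right)\right) = 2240 \left(\left(-2\right) \left(-4\right)\right) = 2240 \cdot 8 = 17920$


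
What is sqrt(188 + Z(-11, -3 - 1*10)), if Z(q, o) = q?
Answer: sqrt(177) ≈ 13.304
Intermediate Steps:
sqrt(188 + Z(-11, -3 - 1*10)) = sqrt(188 - 11) = sqrt(177)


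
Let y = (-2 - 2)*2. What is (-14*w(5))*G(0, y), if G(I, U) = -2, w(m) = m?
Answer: 140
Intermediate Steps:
y = -8 (y = -4*2 = -8)
(-14*w(5))*G(0, y) = -14*5*(-2) = -70*(-2) = 140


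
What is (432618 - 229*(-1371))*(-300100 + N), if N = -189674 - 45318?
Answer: -399487380084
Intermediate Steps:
N = -234992
(432618 - 229*(-1371))*(-300100 + N) = (432618 - 229*(-1371))*(-300100 - 234992) = (432618 + 313959)*(-535092) = 746577*(-535092) = -399487380084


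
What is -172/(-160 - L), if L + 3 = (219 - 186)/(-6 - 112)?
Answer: 20296/18493 ≈ 1.0975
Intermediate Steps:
L = -387/118 (L = -3 + (219 - 186)/(-6 - 112) = -3 + 33/(-118) = -3 + 33*(-1/118) = -3 - 33/118 = -387/118 ≈ -3.2797)
-172/(-160 - L) = -172/(-160 - 1*(-387/118)) = -172/(-160 + 387/118) = -172/(-18493/118) = -172*(-118/18493) = 20296/18493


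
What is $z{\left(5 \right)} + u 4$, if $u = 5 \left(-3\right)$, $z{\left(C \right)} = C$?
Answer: $-55$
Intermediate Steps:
$u = -15$
$z{\left(5 \right)} + u 4 = 5 - 60 = -55$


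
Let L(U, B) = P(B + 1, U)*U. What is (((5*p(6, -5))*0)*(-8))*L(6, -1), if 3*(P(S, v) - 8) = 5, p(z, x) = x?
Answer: 0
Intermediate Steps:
P(S, v) = 29/3 (P(S, v) = 8 + (⅓)*5 = 8 + 5/3 = 29/3)
L(U, B) = 29*U/3
(((5*p(6, -5))*0)*(-8))*L(6, -1) = (((5*(-5))*0)*(-8))*((29/3)*6) = (-25*0*(-8))*58 = (0*(-8))*58 = 0*58 = 0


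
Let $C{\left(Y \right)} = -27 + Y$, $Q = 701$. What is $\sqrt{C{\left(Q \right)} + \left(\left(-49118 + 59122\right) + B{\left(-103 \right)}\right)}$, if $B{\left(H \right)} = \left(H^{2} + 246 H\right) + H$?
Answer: $i \sqrt{4154} \approx 64.452 i$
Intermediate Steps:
$B{\left(H \right)} = H^{2} + 247 H$
$\sqrt{C{\left(Q \right)} + \left(\left(-49118 + 59122\right) + B{\left(-103 \right)}\right)} = \sqrt{\left(-27 + 701\right) + \left(\left(-49118 + 59122\right) - 103 \left(247 - 103\right)\right)} = \sqrt{674 + \left(10004 - 14832\right)} = \sqrt{674 - 4828} = \sqrt{-4154} = i \sqrt{4154}$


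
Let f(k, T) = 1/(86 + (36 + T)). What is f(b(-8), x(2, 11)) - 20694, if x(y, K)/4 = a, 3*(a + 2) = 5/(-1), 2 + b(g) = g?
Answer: -6663465/322 ≈ -20694.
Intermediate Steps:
b(g) = -2 + g
a = -11/3 (a = -2 + (5/(-1))/3 = -2 + (5*(-1))/3 = -2 + (1/3)*(-5) = -2 - 5/3 = -11/3 ≈ -3.6667)
x(y, K) = -44/3 (x(y, K) = 4*(-11/3) = -44/3)
f(k, T) = 1/(122 + T)
f(b(-8), x(2, 11)) - 20694 = 1/(122 - 44/3) - 20694 = 1/(322/3) - 20694 = 3/322 - 20694 = -6663465/322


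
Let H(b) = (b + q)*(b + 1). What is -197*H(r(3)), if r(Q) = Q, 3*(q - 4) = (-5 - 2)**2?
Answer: -55160/3 ≈ -18387.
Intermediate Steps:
q = 61/3 (q = 4 + (-5 - 2)**2/3 = 4 + (1/3)*(-7)**2 = 4 + (1/3)*49 = 4 + 49/3 = 61/3 ≈ 20.333)
H(b) = (1 + b)*(61/3 + b) (H(b) = (b + 61/3)*(b + 1) = (61/3 + b)*(1 + b) = (1 + b)*(61/3 + b))
-197*H(r(3)) = -197*(61/3 + 3**2 + (64/3)*3) = -197*(61/3 + 9 + 64) = -197*280/3 = -55160/3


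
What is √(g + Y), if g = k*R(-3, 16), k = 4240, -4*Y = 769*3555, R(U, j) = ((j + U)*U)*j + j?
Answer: 5*I*√521819/2 ≈ 1805.9*I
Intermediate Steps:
R(U, j) = j + U*j*(U + j) (R(U, j) = ((U + j)*U)*j + j = (U*(U + j))*j + j = U*j*(U + j) + j = j + U*j*(U + j))
Y = -2733795/4 (Y = -769*3555/4 = -¼*2733795 = -2733795/4 ≈ -6.8345e+5)
g = -2577920 (g = 4240*(16*(1 + (-3)² - 3*16)) = 4240*(16*(1 + 9 - 48)) = 4240*(16*(-38)) = 4240*(-608) = -2577920)
√(g + Y) = √(-2577920 - 2733795/4) = √(-13045475/4) = 5*I*√521819/2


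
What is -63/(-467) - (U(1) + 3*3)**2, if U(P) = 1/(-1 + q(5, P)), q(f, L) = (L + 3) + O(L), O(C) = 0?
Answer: -365561/4203 ≈ -86.976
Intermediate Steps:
q(f, L) = 3 + L (q(f, L) = (L + 3) + 0 = (3 + L) + 0 = 3 + L)
U(P) = 1/(2 + P) (U(P) = 1/(-1 + (3 + P)) = 1/(2 + P))
-63/(-467) - (U(1) + 3*3)**2 = -63/(-467) - (1/(2 + 1) + 3*3)**2 = -63*(-1/467) - (1/3 + 9)**2 = 63/467 - (1/3 + 9)**2 = 63/467 - (28/3)**2 = 63/467 - 1*784/9 = 63/467 - 784/9 = -365561/4203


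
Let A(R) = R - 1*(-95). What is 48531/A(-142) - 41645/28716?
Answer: -1395573511/1349652 ≈ -1034.0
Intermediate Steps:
A(R) = 95 + R (A(R) = R + 95 = 95 + R)
48531/A(-142) - 41645/28716 = 48531/(95 - 142) - 41645/28716 = 48531/(-47) - 41645*1/28716 = 48531*(-1/47) - 41645/28716 = -48531/47 - 41645/28716 = -1395573511/1349652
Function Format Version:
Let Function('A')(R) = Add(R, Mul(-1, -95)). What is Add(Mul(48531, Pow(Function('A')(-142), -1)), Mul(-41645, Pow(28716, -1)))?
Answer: Rational(-1395573511, 1349652) ≈ -1034.0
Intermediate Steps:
Function('A')(R) = Add(95, R) (Function('A')(R) = Add(R, 95) = Add(95, R))
Add(Mul(48531, Pow(Function('A')(-142), -1)), Mul(-41645, Pow(28716, -1))) = Add(Mul(48531, Pow(Add(95, -142), -1)), Mul(-41645, Pow(28716, -1))) = Add(Mul(48531, Pow(-47, -1)), Mul(-41645, Rational(1, 28716))) = Add(Mul(48531, Rational(-1, 47)), Rational(-41645, 28716)) = Add(Rational(-48531, 47), Rational(-41645, 28716)) = Rational(-1395573511, 1349652)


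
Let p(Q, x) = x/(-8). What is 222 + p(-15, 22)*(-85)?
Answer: 1823/4 ≈ 455.75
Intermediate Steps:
p(Q, x) = -x/8 (p(Q, x) = x*(-⅛) = -x/8)
222 + p(-15, 22)*(-85) = 222 - ⅛*22*(-85) = 222 - 11/4*(-85) = 222 + 935/4 = 1823/4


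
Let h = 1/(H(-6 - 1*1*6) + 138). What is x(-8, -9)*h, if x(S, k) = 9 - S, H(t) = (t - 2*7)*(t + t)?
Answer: 17/762 ≈ 0.022310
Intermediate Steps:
H(t) = 2*t*(-14 + t) (H(t) = (t - 14)*(2*t) = (-14 + t)*(2*t) = 2*t*(-14 + t))
h = 1/762 (h = 1/(2*(-6 - 1*1*6)*(-14 + (-6 - 1*1*6)) + 138) = 1/(2*(-6 - 6)*(-14 + (-6 - 6)) + 138) = 1/(2*(-12)*(-14 - 12) + 138) = 1/(2*(-12)*(-26) + 138) = 1/(624 + 138) = 1/762 ≈ 0.0013123)
x(-8, -9)*h = (9 - 1*(-8))*(1/762) = (9 + 8)*(1/762) = 17*(1/762) = 17/762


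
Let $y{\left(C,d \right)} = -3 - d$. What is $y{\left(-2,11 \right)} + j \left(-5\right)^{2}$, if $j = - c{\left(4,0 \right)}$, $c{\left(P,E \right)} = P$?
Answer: $-114$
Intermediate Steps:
$j = -4$ ($j = \left(-1\right) 4 = -4$)
$y{\left(-2,11 \right)} + j \left(-5\right)^{2} = \left(-3 - 11\right) - 4 \left(-5\right)^{2} = \left(-3 - 11\right) - 100 = -14 - 100 = -114$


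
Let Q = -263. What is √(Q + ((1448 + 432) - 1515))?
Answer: √102 ≈ 10.100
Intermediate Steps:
√(Q + ((1448 + 432) - 1515)) = √(-263 + ((1448 + 432) - 1515)) = √(-263 + (1880 - 1515)) = √(-263 + 365) = √102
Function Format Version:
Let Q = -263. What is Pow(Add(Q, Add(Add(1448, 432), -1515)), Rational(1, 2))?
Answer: Pow(102, Rational(1, 2)) ≈ 10.100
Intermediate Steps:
Pow(Add(Q, Add(Add(1448, 432), -1515)), Rational(1, 2)) = Pow(Add(-263, Add(Add(1448, 432), -1515)), Rational(1, 2)) = Pow(Add(-263, Add(1880, -1515)), Rational(1, 2)) = Pow(Add(-263, 365), Rational(1, 2)) = Pow(102, Rational(1, 2))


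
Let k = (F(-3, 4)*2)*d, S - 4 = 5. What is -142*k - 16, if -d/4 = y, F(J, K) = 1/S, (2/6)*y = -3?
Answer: -1152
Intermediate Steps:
S = 9 (S = 4 + 5 = 9)
y = -9 (y = 3*(-3) = -9)
F(J, K) = 1/9
d = 36 (d = -4*(-9) = 36)
k = 8 (k = ((1/9)*2)*36 = (2/9)*36 = 8)
-142*k - 16 = -142*8 - 16 = -1136 - 16 = -1152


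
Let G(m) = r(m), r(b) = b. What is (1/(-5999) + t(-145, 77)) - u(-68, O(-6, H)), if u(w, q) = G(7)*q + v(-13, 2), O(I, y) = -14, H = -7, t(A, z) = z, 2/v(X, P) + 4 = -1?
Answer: 5261118/29995 ≈ 175.40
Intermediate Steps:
v(X, P) = -⅖ (v(X, P) = 2/(-4 - 1) = 2/(-5) = 2*(-⅕) = -⅖)
G(m) = m
u(w, q) = -⅖ + 7*q (u(w, q) = 7*q - ⅖ = -⅖ + 7*q)
(1/(-5999) + t(-145, 77)) - u(-68, O(-6, H)) = (1/(-5999) + 77) - (-⅖ + 7*(-14)) = (-1/5999 + 77) - (-⅖ - 98) = 461922/5999 - 1*(-492/5) = 461922/5999 + 492/5 = 5261118/29995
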